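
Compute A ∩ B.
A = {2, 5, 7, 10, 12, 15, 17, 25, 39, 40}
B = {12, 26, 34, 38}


Set A = {2, 5, 7, 10, 12, 15, 17, 25, 39, 40}
Set B = {12, 26, 34, 38}
A ∩ B includes only elements in both sets.
Check each element of A against B:
2 ✗, 5 ✗, 7 ✗, 10 ✗, 12 ✓, 15 ✗, 17 ✗, 25 ✗, 39 ✗, 40 ✗
A ∩ B = {12}

{12}


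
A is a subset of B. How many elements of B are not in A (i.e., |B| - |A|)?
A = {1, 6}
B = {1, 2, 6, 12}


Set A = {1, 6}, |A| = 2
Set B = {1, 2, 6, 12}, |B| = 4
Since A ⊆ B: B \ A = {2, 12}
|B| - |A| = 4 - 2 = 2

2


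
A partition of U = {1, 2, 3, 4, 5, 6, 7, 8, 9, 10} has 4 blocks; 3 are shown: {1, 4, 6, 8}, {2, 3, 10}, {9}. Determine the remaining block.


U = {1, 2, 3, 4, 5, 6, 7, 8, 9, 10}
Shown blocks: {1, 4, 6, 8}, {2, 3, 10}, {9}
A partition's blocks are pairwise disjoint and cover U, so the missing block = U \ (union of shown blocks).
Union of shown blocks: {1, 2, 3, 4, 6, 8, 9, 10}
Missing block = U \ (union) = {5, 7}

{5, 7}


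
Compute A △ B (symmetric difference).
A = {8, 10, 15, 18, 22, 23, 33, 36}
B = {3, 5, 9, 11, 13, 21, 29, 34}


Set A = {8, 10, 15, 18, 22, 23, 33, 36}
Set B = {3, 5, 9, 11, 13, 21, 29, 34}
A △ B = (A \ B) ∪ (B \ A)
Elements in A but not B: {8, 10, 15, 18, 22, 23, 33, 36}
Elements in B but not A: {3, 5, 9, 11, 13, 21, 29, 34}
A △ B = {3, 5, 8, 9, 10, 11, 13, 15, 18, 21, 22, 23, 29, 33, 34, 36}

{3, 5, 8, 9, 10, 11, 13, 15, 18, 21, 22, 23, 29, 33, 34, 36}


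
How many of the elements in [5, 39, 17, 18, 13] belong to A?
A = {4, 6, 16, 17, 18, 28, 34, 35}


Set A = {4, 6, 16, 17, 18, 28, 34, 35}
Candidates: [5, 39, 17, 18, 13]
Check each candidate:
5 ∉ A, 39 ∉ A, 17 ∈ A, 18 ∈ A, 13 ∉ A
Count of candidates in A: 2

2


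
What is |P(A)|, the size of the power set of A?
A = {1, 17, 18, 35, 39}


Set A = {1, 17, 18, 35, 39}
|A| = 5
The power set P(A) contains all subsets of A.
|P(A)| = 2^|A| = 2^5 = 32

32


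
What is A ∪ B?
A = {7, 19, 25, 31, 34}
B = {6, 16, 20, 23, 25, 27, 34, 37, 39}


Set A = {7, 19, 25, 31, 34}
Set B = {6, 16, 20, 23, 25, 27, 34, 37, 39}
A ∪ B includes all elements in either set.
Elements from A: {7, 19, 25, 31, 34}
Elements from B not already included: {6, 16, 20, 23, 27, 37, 39}
A ∪ B = {6, 7, 16, 19, 20, 23, 25, 27, 31, 34, 37, 39}

{6, 7, 16, 19, 20, 23, 25, 27, 31, 34, 37, 39}


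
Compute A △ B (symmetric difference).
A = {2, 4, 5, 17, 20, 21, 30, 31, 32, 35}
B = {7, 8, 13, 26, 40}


Set A = {2, 4, 5, 17, 20, 21, 30, 31, 32, 35}
Set B = {7, 8, 13, 26, 40}
A △ B = (A \ B) ∪ (B \ A)
Elements in A but not B: {2, 4, 5, 17, 20, 21, 30, 31, 32, 35}
Elements in B but not A: {7, 8, 13, 26, 40}
A △ B = {2, 4, 5, 7, 8, 13, 17, 20, 21, 26, 30, 31, 32, 35, 40}

{2, 4, 5, 7, 8, 13, 17, 20, 21, 26, 30, 31, 32, 35, 40}


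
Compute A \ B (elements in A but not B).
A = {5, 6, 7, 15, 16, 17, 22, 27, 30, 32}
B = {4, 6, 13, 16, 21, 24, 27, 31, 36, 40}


Set A = {5, 6, 7, 15, 16, 17, 22, 27, 30, 32}
Set B = {4, 6, 13, 16, 21, 24, 27, 31, 36, 40}
A \ B includes elements in A that are not in B.
Check each element of A:
5 (not in B, keep), 6 (in B, remove), 7 (not in B, keep), 15 (not in B, keep), 16 (in B, remove), 17 (not in B, keep), 22 (not in B, keep), 27 (in B, remove), 30 (not in B, keep), 32 (not in B, keep)
A \ B = {5, 7, 15, 17, 22, 30, 32}

{5, 7, 15, 17, 22, 30, 32}


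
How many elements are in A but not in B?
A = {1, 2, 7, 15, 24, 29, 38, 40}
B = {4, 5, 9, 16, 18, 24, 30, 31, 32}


Set A = {1, 2, 7, 15, 24, 29, 38, 40}
Set B = {4, 5, 9, 16, 18, 24, 30, 31, 32}
A \ B = {1, 2, 7, 15, 29, 38, 40}
|A \ B| = 7

7


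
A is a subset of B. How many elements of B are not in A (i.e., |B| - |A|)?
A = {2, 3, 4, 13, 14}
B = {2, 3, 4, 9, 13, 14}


Set A = {2, 3, 4, 13, 14}, |A| = 5
Set B = {2, 3, 4, 9, 13, 14}, |B| = 6
Since A ⊆ B: B \ A = {9}
|B| - |A| = 6 - 5 = 1

1


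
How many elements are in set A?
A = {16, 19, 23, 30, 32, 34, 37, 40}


Set A = {16, 19, 23, 30, 32, 34, 37, 40}
Listing elements: 16, 19, 23, 30, 32, 34, 37, 40
Counting: 8 elements
|A| = 8

8


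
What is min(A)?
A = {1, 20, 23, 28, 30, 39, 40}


Set A = {1, 20, 23, 28, 30, 39, 40}
Elements in ascending order: 1, 20, 23, 28, 30, 39, 40
The smallest element is 1.

1


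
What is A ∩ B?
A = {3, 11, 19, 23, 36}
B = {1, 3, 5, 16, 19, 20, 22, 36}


Set A = {3, 11, 19, 23, 36}
Set B = {1, 3, 5, 16, 19, 20, 22, 36}
A ∩ B includes only elements in both sets.
Check each element of A against B:
3 ✓, 11 ✗, 19 ✓, 23 ✗, 36 ✓
A ∩ B = {3, 19, 36}

{3, 19, 36}


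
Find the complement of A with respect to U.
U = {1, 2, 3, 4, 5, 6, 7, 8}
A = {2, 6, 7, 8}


Universal set U = {1, 2, 3, 4, 5, 6, 7, 8}
Set A = {2, 6, 7, 8}
A' = U \ A = elements in U but not in A
Checking each element of U:
1 (not in A, include), 2 (in A, exclude), 3 (not in A, include), 4 (not in A, include), 5 (not in A, include), 6 (in A, exclude), 7 (in A, exclude), 8 (in A, exclude)
A' = {1, 3, 4, 5}

{1, 3, 4, 5}


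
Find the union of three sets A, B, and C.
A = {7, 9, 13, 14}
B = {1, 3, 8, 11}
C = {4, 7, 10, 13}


Set A = {7, 9, 13, 14}
Set B = {1, 3, 8, 11}
Set C = {4, 7, 10, 13}
First, A ∪ B = {1, 3, 7, 8, 9, 11, 13, 14}
Then, (A ∪ B) ∪ C = {1, 3, 4, 7, 8, 9, 10, 11, 13, 14}

{1, 3, 4, 7, 8, 9, 10, 11, 13, 14}


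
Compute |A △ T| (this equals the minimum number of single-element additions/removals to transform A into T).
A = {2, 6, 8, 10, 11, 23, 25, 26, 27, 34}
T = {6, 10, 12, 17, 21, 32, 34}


Set A = {2, 6, 8, 10, 11, 23, 25, 26, 27, 34}
Set T = {6, 10, 12, 17, 21, 32, 34}
Elements to remove from A (in A, not in T): {2, 8, 11, 23, 25, 26, 27} → 7 removals
Elements to add to A (in T, not in A): {12, 17, 21, 32} → 4 additions
Total edits = 7 + 4 = 11

11


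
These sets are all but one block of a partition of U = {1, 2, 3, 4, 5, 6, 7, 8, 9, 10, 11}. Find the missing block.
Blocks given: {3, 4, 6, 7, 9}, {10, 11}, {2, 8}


U = {1, 2, 3, 4, 5, 6, 7, 8, 9, 10, 11}
Shown blocks: {3, 4, 6, 7, 9}, {10, 11}, {2, 8}
A partition's blocks are pairwise disjoint and cover U, so the missing block = U \ (union of shown blocks).
Union of shown blocks: {2, 3, 4, 6, 7, 8, 9, 10, 11}
Missing block = U \ (union) = {1, 5}

{1, 5}


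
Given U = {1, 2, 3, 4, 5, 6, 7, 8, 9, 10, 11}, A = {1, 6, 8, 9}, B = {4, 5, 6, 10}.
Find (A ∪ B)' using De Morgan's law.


U = {1, 2, 3, 4, 5, 6, 7, 8, 9, 10, 11}
A = {1, 6, 8, 9}, B = {4, 5, 6, 10}
A ∪ B = {1, 4, 5, 6, 8, 9, 10}
(A ∪ B)' = U \ (A ∪ B) = {2, 3, 7, 11}
Verification via A' ∩ B': A' = {2, 3, 4, 5, 7, 10, 11}, B' = {1, 2, 3, 7, 8, 9, 11}
A' ∩ B' = {2, 3, 7, 11} ✓

{2, 3, 7, 11}


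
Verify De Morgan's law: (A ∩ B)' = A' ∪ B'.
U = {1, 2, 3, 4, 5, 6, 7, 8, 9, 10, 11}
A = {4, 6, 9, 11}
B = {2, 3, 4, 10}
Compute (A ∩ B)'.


U = {1, 2, 3, 4, 5, 6, 7, 8, 9, 10, 11}
A = {4, 6, 9, 11}, B = {2, 3, 4, 10}
A ∩ B = {4}
(A ∩ B)' = U \ (A ∩ B) = {1, 2, 3, 5, 6, 7, 8, 9, 10, 11}
Verification via A' ∪ B': A' = {1, 2, 3, 5, 7, 8, 10}, B' = {1, 5, 6, 7, 8, 9, 11}
A' ∪ B' = {1, 2, 3, 5, 6, 7, 8, 9, 10, 11} ✓

{1, 2, 3, 5, 6, 7, 8, 9, 10, 11}


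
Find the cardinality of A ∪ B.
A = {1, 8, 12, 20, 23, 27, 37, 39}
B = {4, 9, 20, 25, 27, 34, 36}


Set A = {1, 8, 12, 20, 23, 27, 37, 39}, |A| = 8
Set B = {4, 9, 20, 25, 27, 34, 36}, |B| = 7
A ∩ B = {20, 27}, |A ∩ B| = 2
|A ∪ B| = |A| + |B| - |A ∩ B| = 8 + 7 - 2 = 13

13


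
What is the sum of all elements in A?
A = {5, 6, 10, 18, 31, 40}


Set A = {5, 6, 10, 18, 31, 40}
Sum = 5 + 6 + 10 + 18 + 31 + 40 = 110

110


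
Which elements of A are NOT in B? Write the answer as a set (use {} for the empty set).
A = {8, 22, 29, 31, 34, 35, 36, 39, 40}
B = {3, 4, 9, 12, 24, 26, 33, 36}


Set A = {8, 22, 29, 31, 34, 35, 36, 39, 40}
Set B = {3, 4, 9, 12, 24, 26, 33, 36}
Check each element of A against B:
8 ∉ B (include), 22 ∉ B (include), 29 ∉ B (include), 31 ∉ B (include), 34 ∉ B (include), 35 ∉ B (include), 36 ∈ B, 39 ∉ B (include), 40 ∉ B (include)
Elements of A not in B: {8, 22, 29, 31, 34, 35, 39, 40}

{8, 22, 29, 31, 34, 35, 39, 40}


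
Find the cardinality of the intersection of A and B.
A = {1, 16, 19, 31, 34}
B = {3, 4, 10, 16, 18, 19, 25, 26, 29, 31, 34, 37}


Set A = {1, 16, 19, 31, 34}
Set B = {3, 4, 10, 16, 18, 19, 25, 26, 29, 31, 34, 37}
A ∩ B = {16, 19, 31, 34}
|A ∩ B| = 4

4


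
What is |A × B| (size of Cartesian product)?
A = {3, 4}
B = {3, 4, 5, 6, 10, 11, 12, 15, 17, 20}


Set A = {3, 4} has 2 elements.
Set B = {3, 4, 5, 6, 10, 11, 12, 15, 17, 20} has 10 elements.
|A × B| = |A| × |B| = 2 × 10 = 20

20


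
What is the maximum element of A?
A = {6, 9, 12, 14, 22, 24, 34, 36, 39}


Set A = {6, 9, 12, 14, 22, 24, 34, 36, 39}
Elements in ascending order: 6, 9, 12, 14, 22, 24, 34, 36, 39
The largest element is 39.

39


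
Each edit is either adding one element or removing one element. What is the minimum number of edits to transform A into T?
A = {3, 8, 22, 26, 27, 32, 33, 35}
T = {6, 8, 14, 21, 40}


Set A = {3, 8, 22, 26, 27, 32, 33, 35}
Set T = {6, 8, 14, 21, 40}
Elements to remove from A (in A, not in T): {3, 22, 26, 27, 32, 33, 35} → 7 removals
Elements to add to A (in T, not in A): {6, 14, 21, 40} → 4 additions
Total edits = 7 + 4 = 11

11


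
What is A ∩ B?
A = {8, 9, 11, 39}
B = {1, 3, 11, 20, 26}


Set A = {8, 9, 11, 39}
Set B = {1, 3, 11, 20, 26}
A ∩ B includes only elements in both sets.
Check each element of A against B:
8 ✗, 9 ✗, 11 ✓, 39 ✗
A ∩ B = {11}

{11}


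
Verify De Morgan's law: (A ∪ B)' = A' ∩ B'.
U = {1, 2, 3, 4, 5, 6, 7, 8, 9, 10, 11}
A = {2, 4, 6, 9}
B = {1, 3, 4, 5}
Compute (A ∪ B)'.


U = {1, 2, 3, 4, 5, 6, 7, 8, 9, 10, 11}
A = {2, 4, 6, 9}, B = {1, 3, 4, 5}
A ∪ B = {1, 2, 3, 4, 5, 6, 9}
(A ∪ B)' = U \ (A ∪ B) = {7, 8, 10, 11}
Verification via A' ∩ B': A' = {1, 3, 5, 7, 8, 10, 11}, B' = {2, 6, 7, 8, 9, 10, 11}
A' ∩ B' = {7, 8, 10, 11} ✓

{7, 8, 10, 11}


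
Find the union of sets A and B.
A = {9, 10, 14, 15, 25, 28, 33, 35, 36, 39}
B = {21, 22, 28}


Set A = {9, 10, 14, 15, 25, 28, 33, 35, 36, 39}
Set B = {21, 22, 28}
A ∪ B includes all elements in either set.
Elements from A: {9, 10, 14, 15, 25, 28, 33, 35, 36, 39}
Elements from B not already included: {21, 22}
A ∪ B = {9, 10, 14, 15, 21, 22, 25, 28, 33, 35, 36, 39}

{9, 10, 14, 15, 21, 22, 25, 28, 33, 35, 36, 39}


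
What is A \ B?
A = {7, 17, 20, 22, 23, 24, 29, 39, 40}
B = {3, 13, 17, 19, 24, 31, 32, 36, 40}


Set A = {7, 17, 20, 22, 23, 24, 29, 39, 40}
Set B = {3, 13, 17, 19, 24, 31, 32, 36, 40}
A \ B includes elements in A that are not in B.
Check each element of A:
7 (not in B, keep), 17 (in B, remove), 20 (not in B, keep), 22 (not in B, keep), 23 (not in B, keep), 24 (in B, remove), 29 (not in B, keep), 39 (not in B, keep), 40 (in B, remove)
A \ B = {7, 20, 22, 23, 29, 39}

{7, 20, 22, 23, 29, 39}


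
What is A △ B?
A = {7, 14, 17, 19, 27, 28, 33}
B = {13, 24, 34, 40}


Set A = {7, 14, 17, 19, 27, 28, 33}
Set B = {13, 24, 34, 40}
A △ B = (A \ B) ∪ (B \ A)
Elements in A but not B: {7, 14, 17, 19, 27, 28, 33}
Elements in B but not A: {13, 24, 34, 40}
A △ B = {7, 13, 14, 17, 19, 24, 27, 28, 33, 34, 40}

{7, 13, 14, 17, 19, 24, 27, 28, 33, 34, 40}


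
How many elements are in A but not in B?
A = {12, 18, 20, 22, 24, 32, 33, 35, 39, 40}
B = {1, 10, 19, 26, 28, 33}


Set A = {12, 18, 20, 22, 24, 32, 33, 35, 39, 40}
Set B = {1, 10, 19, 26, 28, 33}
A \ B = {12, 18, 20, 22, 24, 32, 35, 39, 40}
|A \ B| = 9

9


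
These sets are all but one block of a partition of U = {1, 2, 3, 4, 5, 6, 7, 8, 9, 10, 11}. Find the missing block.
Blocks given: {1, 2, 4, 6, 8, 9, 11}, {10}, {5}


U = {1, 2, 3, 4, 5, 6, 7, 8, 9, 10, 11}
Shown blocks: {1, 2, 4, 6, 8, 9, 11}, {10}, {5}
A partition's blocks are pairwise disjoint and cover U, so the missing block = U \ (union of shown blocks).
Union of shown blocks: {1, 2, 4, 5, 6, 8, 9, 10, 11}
Missing block = U \ (union) = {3, 7}

{3, 7}


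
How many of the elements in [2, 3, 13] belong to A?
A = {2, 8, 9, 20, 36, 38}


Set A = {2, 8, 9, 20, 36, 38}
Candidates: [2, 3, 13]
Check each candidate:
2 ∈ A, 3 ∉ A, 13 ∉ A
Count of candidates in A: 1

1


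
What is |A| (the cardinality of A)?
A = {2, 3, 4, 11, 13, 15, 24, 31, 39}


Set A = {2, 3, 4, 11, 13, 15, 24, 31, 39}
Listing elements: 2, 3, 4, 11, 13, 15, 24, 31, 39
Counting: 9 elements
|A| = 9

9


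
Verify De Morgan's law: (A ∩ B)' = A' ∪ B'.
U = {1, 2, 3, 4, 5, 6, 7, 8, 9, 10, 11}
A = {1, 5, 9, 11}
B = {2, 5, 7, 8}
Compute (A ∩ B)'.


U = {1, 2, 3, 4, 5, 6, 7, 8, 9, 10, 11}
A = {1, 5, 9, 11}, B = {2, 5, 7, 8}
A ∩ B = {5}
(A ∩ B)' = U \ (A ∩ B) = {1, 2, 3, 4, 6, 7, 8, 9, 10, 11}
Verification via A' ∪ B': A' = {2, 3, 4, 6, 7, 8, 10}, B' = {1, 3, 4, 6, 9, 10, 11}
A' ∪ B' = {1, 2, 3, 4, 6, 7, 8, 9, 10, 11} ✓

{1, 2, 3, 4, 6, 7, 8, 9, 10, 11}


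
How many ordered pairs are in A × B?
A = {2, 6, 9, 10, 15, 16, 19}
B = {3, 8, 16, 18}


Set A = {2, 6, 9, 10, 15, 16, 19} has 7 elements.
Set B = {3, 8, 16, 18} has 4 elements.
|A × B| = |A| × |B| = 7 × 4 = 28

28


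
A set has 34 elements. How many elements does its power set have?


The set has 34 elements.
The power set contains all possible subsets.
|P(A)| = 2^|A| = 2^34 = 17179869184

17179869184


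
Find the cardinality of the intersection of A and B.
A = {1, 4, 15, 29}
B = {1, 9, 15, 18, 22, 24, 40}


Set A = {1, 4, 15, 29}
Set B = {1, 9, 15, 18, 22, 24, 40}
A ∩ B = {1, 15}
|A ∩ B| = 2

2


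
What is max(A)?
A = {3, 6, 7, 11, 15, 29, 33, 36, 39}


Set A = {3, 6, 7, 11, 15, 29, 33, 36, 39}
Elements in ascending order: 3, 6, 7, 11, 15, 29, 33, 36, 39
The largest element is 39.

39


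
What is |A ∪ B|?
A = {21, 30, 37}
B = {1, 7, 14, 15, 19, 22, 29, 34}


Set A = {21, 30, 37}, |A| = 3
Set B = {1, 7, 14, 15, 19, 22, 29, 34}, |B| = 8
A ∩ B = {}, |A ∩ B| = 0
|A ∪ B| = |A| + |B| - |A ∩ B| = 3 + 8 - 0 = 11

11


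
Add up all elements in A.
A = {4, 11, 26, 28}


Set A = {4, 11, 26, 28}
Sum = 4 + 11 + 26 + 28 = 69

69


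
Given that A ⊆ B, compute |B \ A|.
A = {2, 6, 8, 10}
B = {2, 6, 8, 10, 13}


Set A = {2, 6, 8, 10}, |A| = 4
Set B = {2, 6, 8, 10, 13}, |B| = 5
Since A ⊆ B: B \ A = {13}
|B| - |A| = 5 - 4 = 1

1


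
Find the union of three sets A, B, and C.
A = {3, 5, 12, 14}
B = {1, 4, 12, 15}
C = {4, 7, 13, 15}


Set A = {3, 5, 12, 14}
Set B = {1, 4, 12, 15}
Set C = {4, 7, 13, 15}
First, A ∪ B = {1, 3, 4, 5, 12, 14, 15}
Then, (A ∪ B) ∪ C = {1, 3, 4, 5, 7, 12, 13, 14, 15}

{1, 3, 4, 5, 7, 12, 13, 14, 15}


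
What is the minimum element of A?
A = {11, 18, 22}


Set A = {11, 18, 22}
Elements in ascending order: 11, 18, 22
The smallest element is 11.

11


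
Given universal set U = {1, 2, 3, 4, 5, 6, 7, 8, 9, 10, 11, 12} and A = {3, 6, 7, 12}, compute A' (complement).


Universal set U = {1, 2, 3, 4, 5, 6, 7, 8, 9, 10, 11, 12}
Set A = {3, 6, 7, 12}
A' = U \ A = elements in U but not in A
Checking each element of U:
1 (not in A, include), 2 (not in A, include), 3 (in A, exclude), 4 (not in A, include), 5 (not in A, include), 6 (in A, exclude), 7 (in A, exclude), 8 (not in A, include), 9 (not in A, include), 10 (not in A, include), 11 (not in A, include), 12 (in A, exclude)
A' = {1, 2, 4, 5, 8, 9, 10, 11}

{1, 2, 4, 5, 8, 9, 10, 11}


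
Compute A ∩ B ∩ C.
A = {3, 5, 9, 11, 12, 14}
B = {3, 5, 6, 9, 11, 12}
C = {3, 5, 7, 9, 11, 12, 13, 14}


Set A = {3, 5, 9, 11, 12, 14}
Set B = {3, 5, 6, 9, 11, 12}
Set C = {3, 5, 7, 9, 11, 12, 13, 14}
First, A ∩ B = {3, 5, 9, 11, 12}
Then, (A ∩ B) ∩ C = {3, 5, 9, 11, 12}

{3, 5, 9, 11, 12}


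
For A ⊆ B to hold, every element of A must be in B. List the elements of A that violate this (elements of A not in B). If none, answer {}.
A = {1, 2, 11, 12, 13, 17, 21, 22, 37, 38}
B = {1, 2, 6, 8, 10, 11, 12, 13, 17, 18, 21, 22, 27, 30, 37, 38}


Set A = {1, 2, 11, 12, 13, 17, 21, 22, 37, 38}
Set B = {1, 2, 6, 8, 10, 11, 12, 13, 17, 18, 21, 22, 27, 30, 37, 38}
Check each element of A against B:
1 ∈ B, 2 ∈ B, 11 ∈ B, 12 ∈ B, 13 ∈ B, 17 ∈ B, 21 ∈ B, 22 ∈ B, 37 ∈ B, 38 ∈ B
Elements of A not in B: {}

{}


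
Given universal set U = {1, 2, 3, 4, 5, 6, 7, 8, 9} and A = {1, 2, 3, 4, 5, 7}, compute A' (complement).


Universal set U = {1, 2, 3, 4, 5, 6, 7, 8, 9}
Set A = {1, 2, 3, 4, 5, 7}
A' = U \ A = elements in U but not in A
Checking each element of U:
1 (in A, exclude), 2 (in A, exclude), 3 (in A, exclude), 4 (in A, exclude), 5 (in A, exclude), 6 (not in A, include), 7 (in A, exclude), 8 (not in A, include), 9 (not in A, include)
A' = {6, 8, 9}

{6, 8, 9}


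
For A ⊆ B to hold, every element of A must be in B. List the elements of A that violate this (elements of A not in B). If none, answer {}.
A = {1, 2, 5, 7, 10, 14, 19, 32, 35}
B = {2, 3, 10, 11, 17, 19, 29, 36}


Set A = {1, 2, 5, 7, 10, 14, 19, 32, 35}
Set B = {2, 3, 10, 11, 17, 19, 29, 36}
Check each element of A against B:
1 ∉ B (include), 2 ∈ B, 5 ∉ B (include), 7 ∉ B (include), 10 ∈ B, 14 ∉ B (include), 19 ∈ B, 32 ∉ B (include), 35 ∉ B (include)
Elements of A not in B: {1, 5, 7, 14, 32, 35}

{1, 5, 7, 14, 32, 35}


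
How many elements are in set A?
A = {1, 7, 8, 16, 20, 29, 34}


Set A = {1, 7, 8, 16, 20, 29, 34}
Listing elements: 1, 7, 8, 16, 20, 29, 34
Counting: 7 elements
|A| = 7

7


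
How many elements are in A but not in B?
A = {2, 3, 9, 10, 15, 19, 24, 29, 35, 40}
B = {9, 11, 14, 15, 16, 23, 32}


Set A = {2, 3, 9, 10, 15, 19, 24, 29, 35, 40}
Set B = {9, 11, 14, 15, 16, 23, 32}
A \ B = {2, 3, 10, 19, 24, 29, 35, 40}
|A \ B| = 8

8


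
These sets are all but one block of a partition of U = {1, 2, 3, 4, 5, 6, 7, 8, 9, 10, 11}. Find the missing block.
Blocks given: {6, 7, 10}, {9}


U = {1, 2, 3, 4, 5, 6, 7, 8, 9, 10, 11}
Shown blocks: {6, 7, 10}, {9}
A partition's blocks are pairwise disjoint and cover U, so the missing block = U \ (union of shown blocks).
Union of shown blocks: {6, 7, 9, 10}
Missing block = U \ (union) = {1, 2, 3, 4, 5, 8, 11}

{1, 2, 3, 4, 5, 8, 11}


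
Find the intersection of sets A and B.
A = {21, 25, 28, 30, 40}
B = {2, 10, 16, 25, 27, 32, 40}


Set A = {21, 25, 28, 30, 40}
Set B = {2, 10, 16, 25, 27, 32, 40}
A ∩ B includes only elements in both sets.
Check each element of A against B:
21 ✗, 25 ✓, 28 ✗, 30 ✗, 40 ✓
A ∩ B = {25, 40}

{25, 40}


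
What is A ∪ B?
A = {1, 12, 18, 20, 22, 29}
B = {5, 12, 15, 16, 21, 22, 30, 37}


Set A = {1, 12, 18, 20, 22, 29}
Set B = {5, 12, 15, 16, 21, 22, 30, 37}
A ∪ B includes all elements in either set.
Elements from A: {1, 12, 18, 20, 22, 29}
Elements from B not already included: {5, 15, 16, 21, 30, 37}
A ∪ B = {1, 5, 12, 15, 16, 18, 20, 21, 22, 29, 30, 37}

{1, 5, 12, 15, 16, 18, 20, 21, 22, 29, 30, 37}


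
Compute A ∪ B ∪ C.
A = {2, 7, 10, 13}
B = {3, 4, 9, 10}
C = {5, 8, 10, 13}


Set A = {2, 7, 10, 13}
Set B = {3, 4, 9, 10}
Set C = {5, 8, 10, 13}
First, A ∪ B = {2, 3, 4, 7, 9, 10, 13}
Then, (A ∪ B) ∪ C = {2, 3, 4, 5, 7, 8, 9, 10, 13}

{2, 3, 4, 5, 7, 8, 9, 10, 13}


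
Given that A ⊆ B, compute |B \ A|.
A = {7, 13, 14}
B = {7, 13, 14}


Set A = {7, 13, 14}, |A| = 3
Set B = {7, 13, 14}, |B| = 3
Since A ⊆ B: B \ A = {}
|B| - |A| = 3 - 3 = 0

0


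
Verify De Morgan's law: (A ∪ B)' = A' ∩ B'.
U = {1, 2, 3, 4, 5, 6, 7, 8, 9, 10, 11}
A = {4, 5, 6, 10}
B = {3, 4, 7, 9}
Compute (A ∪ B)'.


U = {1, 2, 3, 4, 5, 6, 7, 8, 9, 10, 11}
A = {4, 5, 6, 10}, B = {3, 4, 7, 9}
A ∪ B = {3, 4, 5, 6, 7, 9, 10}
(A ∪ B)' = U \ (A ∪ B) = {1, 2, 8, 11}
Verification via A' ∩ B': A' = {1, 2, 3, 7, 8, 9, 11}, B' = {1, 2, 5, 6, 8, 10, 11}
A' ∩ B' = {1, 2, 8, 11} ✓

{1, 2, 8, 11}


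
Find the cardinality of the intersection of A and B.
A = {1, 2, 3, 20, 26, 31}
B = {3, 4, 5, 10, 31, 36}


Set A = {1, 2, 3, 20, 26, 31}
Set B = {3, 4, 5, 10, 31, 36}
A ∩ B = {3, 31}
|A ∩ B| = 2

2


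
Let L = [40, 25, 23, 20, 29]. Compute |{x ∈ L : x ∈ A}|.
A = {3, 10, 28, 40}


Set A = {3, 10, 28, 40}
Candidates: [40, 25, 23, 20, 29]
Check each candidate:
40 ∈ A, 25 ∉ A, 23 ∉ A, 20 ∉ A, 29 ∉ A
Count of candidates in A: 1

1


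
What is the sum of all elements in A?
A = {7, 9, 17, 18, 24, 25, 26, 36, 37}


Set A = {7, 9, 17, 18, 24, 25, 26, 36, 37}
Sum = 7 + 9 + 17 + 18 + 24 + 25 + 26 + 36 + 37 = 199

199


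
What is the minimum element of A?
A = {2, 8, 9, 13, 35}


Set A = {2, 8, 9, 13, 35}
Elements in ascending order: 2, 8, 9, 13, 35
The smallest element is 2.

2


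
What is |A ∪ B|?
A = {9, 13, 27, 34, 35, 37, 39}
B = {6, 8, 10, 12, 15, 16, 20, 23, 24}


Set A = {9, 13, 27, 34, 35, 37, 39}, |A| = 7
Set B = {6, 8, 10, 12, 15, 16, 20, 23, 24}, |B| = 9
A ∩ B = {}, |A ∩ B| = 0
|A ∪ B| = |A| + |B| - |A ∩ B| = 7 + 9 - 0 = 16

16


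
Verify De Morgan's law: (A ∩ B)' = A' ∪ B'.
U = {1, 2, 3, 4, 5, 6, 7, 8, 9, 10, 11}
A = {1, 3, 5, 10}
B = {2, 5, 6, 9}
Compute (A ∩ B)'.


U = {1, 2, 3, 4, 5, 6, 7, 8, 9, 10, 11}
A = {1, 3, 5, 10}, B = {2, 5, 6, 9}
A ∩ B = {5}
(A ∩ B)' = U \ (A ∩ B) = {1, 2, 3, 4, 6, 7, 8, 9, 10, 11}
Verification via A' ∪ B': A' = {2, 4, 6, 7, 8, 9, 11}, B' = {1, 3, 4, 7, 8, 10, 11}
A' ∪ B' = {1, 2, 3, 4, 6, 7, 8, 9, 10, 11} ✓

{1, 2, 3, 4, 6, 7, 8, 9, 10, 11}


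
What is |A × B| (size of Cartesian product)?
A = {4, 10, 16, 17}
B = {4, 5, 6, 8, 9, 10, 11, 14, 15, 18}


Set A = {4, 10, 16, 17} has 4 elements.
Set B = {4, 5, 6, 8, 9, 10, 11, 14, 15, 18} has 10 elements.
|A × B| = |A| × |B| = 4 × 10 = 40

40


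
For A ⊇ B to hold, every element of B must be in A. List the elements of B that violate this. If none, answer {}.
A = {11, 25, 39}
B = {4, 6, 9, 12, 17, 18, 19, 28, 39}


Set A = {11, 25, 39}
Set B = {4, 6, 9, 12, 17, 18, 19, 28, 39}
Check each element of B against A:
4 ∉ A (include), 6 ∉ A (include), 9 ∉ A (include), 12 ∉ A (include), 17 ∉ A (include), 18 ∉ A (include), 19 ∉ A (include), 28 ∉ A (include), 39 ∈ A
Elements of B not in A: {4, 6, 9, 12, 17, 18, 19, 28}

{4, 6, 9, 12, 17, 18, 19, 28}


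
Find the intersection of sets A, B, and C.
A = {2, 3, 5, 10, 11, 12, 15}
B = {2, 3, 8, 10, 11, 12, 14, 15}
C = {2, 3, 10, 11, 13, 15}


Set A = {2, 3, 5, 10, 11, 12, 15}
Set B = {2, 3, 8, 10, 11, 12, 14, 15}
Set C = {2, 3, 10, 11, 13, 15}
First, A ∩ B = {2, 3, 10, 11, 12, 15}
Then, (A ∩ B) ∩ C = {2, 3, 10, 11, 15}

{2, 3, 10, 11, 15}


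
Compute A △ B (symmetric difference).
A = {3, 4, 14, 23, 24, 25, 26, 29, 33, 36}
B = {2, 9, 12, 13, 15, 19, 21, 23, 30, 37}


Set A = {3, 4, 14, 23, 24, 25, 26, 29, 33, 36}
Set B = {2, 9, 12, 13, 15, 19, 21, 23, 30, 37}
A △ B = (A \ B) ∪ (B \ A)
Elements in A but not B: {3, 4, 14, 24, 25, 26, 29, 33, 36}
Elements in B but not A: {2, 9, 12, 13, 15, 19, 21, 30, 37}
A △ B = {2, 3, 4, 9, 12, 13, 14, 15, 19, 21, 24, 25, 26, 29, 30, 33, 36, 37}

{2, 3, 4, 9, 12, 13, 14, 15, 19, 21, 24, 25, 26, 29, 30, 33, 36, 37}


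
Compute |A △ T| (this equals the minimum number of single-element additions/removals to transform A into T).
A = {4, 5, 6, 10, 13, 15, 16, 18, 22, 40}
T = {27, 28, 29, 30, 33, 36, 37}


Set A = {4, 5, 6, 10, 13, 15, 16, 18, 22, 40}
Set T = {27, 28, 29, 30, 33, 36, 37}
Elements to remove from A (in A, not in T): {4, 5, 6, 10, 13, 15, 16, 18, 22, 40} → 10 removals
Elements to add to A (in T, not in A): {27, 28, 29, 30, 33, 36, 37} → 7 additions
Total edits = 10 + 7 = 17

17


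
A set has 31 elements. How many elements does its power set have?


The set has 31 elements.
The power set contains all possible subsets.
|P(A)| = 2^|A| = 2^31 = 2147483648

2147483648


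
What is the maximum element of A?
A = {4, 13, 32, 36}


Set A = {4, 13, 32, 36}
Elements in ascending order: 4, 13, 32, 36
The largest element is 36.

36


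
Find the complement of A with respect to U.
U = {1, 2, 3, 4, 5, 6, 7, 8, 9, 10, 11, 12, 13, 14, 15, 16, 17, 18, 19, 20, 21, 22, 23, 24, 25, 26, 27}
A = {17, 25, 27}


Universal set U = {1, 2, 3, 4, 5, 6, 7, 8, 9, 10, 11, 12, 13, 14, 15, 16, 17, 18, 19, 20, 21, 22, 23, 24, 25, 26, 27}
Set A = {17, 25, 27}
A' = U \ A = elements in U but not in A
Checking each element of U:
1 (not in A, include), 2 (not in A, include), 3 (not in A, include), 4 (not in A, include), 5 (not in A, include), 6 (not in A, include), 7 (not in A, include), 8 (not in A, include), 9 (not in A, include), 10 (not in A, include), 11 (not in A, include), 12 (not in A, include), 13 (not in A, include), 14 (not in A, include), 15 (not in A, include), 16 (not in A, include), 17 (in A, exclude), 18 (not in A, include), 19 (not in A, include), 20 (not in A, include), 21 (not in A, include), 22 (not in A, include), 23 (not in A, include), 24 (not in A, include), 25 (in A, exclude), 26 (not in A, include), 27 (in A, exclude)
A' = {1, 2, 3, 4, 5, 6, 7, 8, 9, 10, 11, 12, 13, 14, 15, 16, 18, 19, 20, 21, 22, 23, 24, 26}

{1, 2, 3, 4, 5, 6, 7, 8, 9, 10, 11, 12, 13, 14, 15, 16, 18, 19, 20, 21, 22, 23, 24, 26}


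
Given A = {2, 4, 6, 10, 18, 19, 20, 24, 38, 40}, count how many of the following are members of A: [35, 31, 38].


Set A = {2, 4, 6, 10, 18, 19, 20, 24, 38, 40}
Candidates: [35, 31, 38]
Check each candidate:
35 ∉ A, 31 ∉ A, 38 ∈ A
Count of candidates in A: 1

1


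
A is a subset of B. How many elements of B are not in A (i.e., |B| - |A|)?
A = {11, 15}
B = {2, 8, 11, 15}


Set A = {11, 15}, |A| = 2
Set B = {2, 8, 11, 15}, |B| = 4
Since A ⊆ B: B \ A = {2, 8}
|B| - |A| = 4 - 2 = 2

2


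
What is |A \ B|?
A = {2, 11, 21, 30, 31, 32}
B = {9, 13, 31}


Set A = {2, 11, 21, 30, 31, 32}
Set B = {9, 13, 31}
A \ B = {2, 11, 21, 30, 32}
|A \ B| = 5

5


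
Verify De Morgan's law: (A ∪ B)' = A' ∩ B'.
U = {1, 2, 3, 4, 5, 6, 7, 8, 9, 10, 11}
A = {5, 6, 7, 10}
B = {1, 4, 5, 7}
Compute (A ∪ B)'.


U = {1, 2, 3, 4, 5, 6, 7, 8, 9, 10, 11}
A = {5, 6, 7, 10}, B = {1, 4, 5, 7}
A ∪ B = {1, 4, 5, 6, 7, 10}
(A ∪ B)' = U \ (A ∪ B) = {2, 3, 8, 9, 11}
Verification via A' ∩ B': A' = {1, 2, 3, 4, 8, 9, 11}, B' = {2, 3, 6, 8, 9, 10, 11}
A' ∩ B' = {2, 3, 8, 9, 11} ✓

{2, 3, 8, 9, 11}


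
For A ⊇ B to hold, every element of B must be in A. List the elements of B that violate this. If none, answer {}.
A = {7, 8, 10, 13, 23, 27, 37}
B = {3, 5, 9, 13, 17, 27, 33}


Set A = {7, 8, 10, 13, 23, 27, 37}
Set B = {3, 5, 9, 13, 17, 27, 33}
Check each element of B against A:
3 ∉ A (include), 5 ∉ A (include), 9 ∉ A (include), 13 ∈ A, 17 ∉ A (include), 27 ∈ A, 33 ∉ A (include)
Elements of B not in A: {3, 5, 9, 17, 33}

{3, 5, 9, 17, 33}


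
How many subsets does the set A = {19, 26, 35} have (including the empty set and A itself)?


Set A = {19, 26, 35}
|A| = 3
The power set P(A) contains all subsets of A.
|P(A)| = 2^|A| = 2^3 = 8

8


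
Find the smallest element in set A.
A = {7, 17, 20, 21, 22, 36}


Set A = {7, 17, 20, 21, 22, 36}
Elements in ascending order: 7, 17, 20, 21, 22, 36
The smallest element is 7.

7


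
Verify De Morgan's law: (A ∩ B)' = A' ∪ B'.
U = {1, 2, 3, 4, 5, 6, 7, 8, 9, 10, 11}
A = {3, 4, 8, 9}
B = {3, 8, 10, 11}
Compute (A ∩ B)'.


U = {1, 2, 3, 4, 5, 6, 7, 8, 9, 10, 11}
A = {3, 4, 8, 9}, B = {3, 8, 10, 11}
A ∩ B = {3, 8}
(A ∩ B)' = U \ (A ∩ B) = {1, 2, 4, 5, 6, 7, 9, 10, 11}
Verification via A' ∪ B': A' = {1, 2, 5, 6, 7, 10, 11}, B' = {1, 2, 4, 5, 6, 7, 9}
A' ∪ B' = {1, 2, 4, 5, 6, 7, 9, 10, 11} ✓

{1, 2, 4, 5, 6, 7, 9, 10, 11}


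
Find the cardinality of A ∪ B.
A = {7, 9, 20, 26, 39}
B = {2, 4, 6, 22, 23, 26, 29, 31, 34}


Set A = {7, 9, 20, 26, 39}, |A| = 5
Set B = {2, 4, 6, 22, 23, 26, 29, 31, 34}, |B| = 9
A ∩ B = {26}, |A ∩ B| = 1
|A ∪ B| = |A| + |B| - |A ∩ B| = 5 + 9 - 1 = 13

13


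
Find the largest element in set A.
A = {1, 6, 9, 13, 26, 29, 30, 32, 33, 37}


Set A = {1, 6, 9, 13, 26, 29, 30, 32, 33, 37}
Elements in ascending order: 1, 6, 9, 13, 26, 29, 30, 32, 33, 37
The largest element is 37.

37


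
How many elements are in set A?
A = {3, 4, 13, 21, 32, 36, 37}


Set A = {3, 4, 13, 21, 32, 36, 37}
Listing elements: 3, 4, 13, 21, 32, 36, 37
Counting: 7 elements
|A| = 7

7


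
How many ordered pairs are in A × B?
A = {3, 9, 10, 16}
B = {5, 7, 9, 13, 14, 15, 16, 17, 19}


Set A = {3, 9, 10, 16} has 4 elements.
Set B = {5, 7, 9, 13, 14, 15, 16, 17, 19} has 9 elements.
|A × B| = |A| × |B| = 4 × 9 = 36

36


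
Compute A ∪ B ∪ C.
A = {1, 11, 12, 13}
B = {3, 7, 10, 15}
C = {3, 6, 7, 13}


Set A = {1, 11, 12, 13}
Set B = {3, 7, 10, 15}
Set C = {3, 6, 7, 13}
First, A ∪ B = {1, 3, 7, 10, 11, 12, 13, 15}
Then, (A ∪ B) ∪ C = {1, 3, 6, 7, 10, 11, 12, 13, 15}

{1, 3, 6, 7, 10, 11, 12, 13, 15}


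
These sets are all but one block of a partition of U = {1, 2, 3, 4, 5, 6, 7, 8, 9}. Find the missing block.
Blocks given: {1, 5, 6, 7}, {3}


U = {1, 2, 3, 4, 5, 6, 7, 8, 9}
Shown blocks: {1, 5, 6, 7}, {3}
A partition's blocks are pairwise disjoint and cover U, so the missing block = U \ (union of shown blocks).
Union of shown blocks: {1, 3, 5, 6, 7}
Missing block = U \ (union) = {2, 4, 8, 9}

{2, 4, 8, 9}


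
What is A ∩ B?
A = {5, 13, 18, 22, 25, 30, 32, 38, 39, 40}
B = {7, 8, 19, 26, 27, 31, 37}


Set A = {5, 13, 18, 22, 25, 30, 32, 38, 39, 40}
Set B = {7, 8, 19, 26, 27, 31, 37}
A ∩ B includes only elements in both sets.
Check each element of A against B:
5 ✗, 13 ✗, 18 ✗, 22 ✗, 25 ✗, 30 ✗, 32 ✗, 38 ✗, 39 ✗, 40 ✗
A ∩ B = {}

{}


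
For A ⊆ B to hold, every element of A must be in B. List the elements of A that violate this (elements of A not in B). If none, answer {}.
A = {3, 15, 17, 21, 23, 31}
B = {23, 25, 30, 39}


Set A = {3, 15, 17, 21, 23, 31}
Set B = {23, 25, 30, 39}
Check each element of A against B:
3 ∉ B (include), 15 ∉ B (include), 17 ∉ B (include), 21 ∉ B (include), 23 ∈ B, 31 ∉ B (include)
Elements of A not in B: {3, 15, 17, 21, 31}

{3, 15, 17, 21, 31}


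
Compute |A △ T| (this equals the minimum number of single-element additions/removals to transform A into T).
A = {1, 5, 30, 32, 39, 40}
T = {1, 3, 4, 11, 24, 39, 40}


Set A = {1, 5, 30, 32, 39, 40}
Set T = {1, 3, 4, 11, 24, 39, 40}
Elements to remove from A (in A, not in T): {5, 30, 32} → 3 removals
Elements to add to A (in T, not in A): {3, 4, 11, 24} → 4 additions
Total edits = 3 + 4 = 7

7


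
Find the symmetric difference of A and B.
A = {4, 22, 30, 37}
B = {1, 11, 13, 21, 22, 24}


Set A = {4, 22, 30, 37}
Set B = {1, 11, 13, 21, 22, 24}
A △ B = (A \ B) ∪ (B \ A)
Elements in A but not B: {4, 30, 37}
Elements in B but not A: {1, 11, 13, 21, 24}
A △ B = {1, 4, 11, 13, 21, 24, 30, 37}

{1, 4, 11, 13, 21, 24, 30, 37}


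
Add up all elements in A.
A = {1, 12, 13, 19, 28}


Set A = {1, 12, 13, 19, 28}
Sum = 1 + 12 + 13 + 19 + 28 = 73

73


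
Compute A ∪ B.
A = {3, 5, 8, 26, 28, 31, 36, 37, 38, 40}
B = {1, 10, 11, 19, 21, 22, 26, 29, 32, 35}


Set A = {3, 5, 8, 26, 28, 31, 36, 37, 38, 40}
Set B = {1, 10, 11, 19, 21, 22, 26, 29, 32, 35}
A ∪ B includes all elements in either set.
Elements from A: {3, 5, 8, 26, 28, 31, 36, 37, 38, 40}
Elements from B not already included: {1, 10, 11, 19, 21, 22, 29, 32, 35}
A ∪ B = {1, 3, 5, 8, 10, 11, 19, 21, 22, 26, 28, 29, 31, 32, 35, 36, 37, 38, 40}

{1, 3, 5, 8, 10, 11, 19, 21, 22, 26, 28, 29, 31, 32, 35, 36, 37, 38, 40}


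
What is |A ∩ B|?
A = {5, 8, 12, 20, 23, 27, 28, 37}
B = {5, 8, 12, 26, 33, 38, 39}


Set A = {5, 8, 12, 20, 23, 27, 28, 37}
Set B = {5, 8, 12, 26, 33, 38, 39}
A ∩ B = {5, 8, 12}
|A ∩ B| = 3

3


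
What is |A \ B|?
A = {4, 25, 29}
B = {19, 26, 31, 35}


Set A = {4, 25, 29}
Set B = {19, 26, 31, 35}
A \ B = {4, 25, 29}
|A \ B| = 3

3


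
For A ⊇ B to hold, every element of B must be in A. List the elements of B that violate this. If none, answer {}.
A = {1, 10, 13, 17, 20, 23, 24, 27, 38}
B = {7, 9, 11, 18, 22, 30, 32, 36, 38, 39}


Set A = {1, 10, 13, 17, 20, 23, 24, 27, 38}
Set B = {7, 9, 11, 18, 22, 30, 32, 36, 38, 39}
Check each element of B against A:
7 ∉ A (include), 9 ∉ A (include), 11 ∉ A (include), 18 ∉ A (include), 22 ∉ A (include), 30 ∉ A (include), 32 ∉ A (include), 36 ∉ A (include), 38 ∈ A, 39 ∉ A (include)
Elements of B not in A: {7, 9, 11, 18, 22, 30, 32, 36, 39}

{7, 9, 11, 18, 22, 30, 32, 36, 39}


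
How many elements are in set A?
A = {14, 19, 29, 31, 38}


Set A = {14, 19, 29, 31, 38}
Listing elements: 14, 19, 29, 31, 38
Counting: 5 elements
|A| = 5

5


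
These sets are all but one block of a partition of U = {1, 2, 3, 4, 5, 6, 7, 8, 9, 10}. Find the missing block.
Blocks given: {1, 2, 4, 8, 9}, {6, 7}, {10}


U = {1, 2, 3, 4, 5, 6, 7, 8, 9, 10}
Shown blocks: {1, 2, 4, 8, 9}, {6, 7}, {10}
A partition's blocks are pairwise disjoint and cover U, so the missing block = U \ (union of shown blocks).
Union of shown blocks: {1, 2, 4, 6, 7, 8, 9, 10}
Missing block = U \ (union) = {3, 5}

{3, 5}


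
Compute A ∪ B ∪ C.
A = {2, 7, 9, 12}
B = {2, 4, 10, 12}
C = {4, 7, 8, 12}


Set A = {2, 7, 9, 12}
Set B = {2, 4, 10, 12}
Set C = {4, 7, 8, 12}
First, A ∪ B = {2, 4, 7, 9, 10, 12}
Then, (A ∪ B) ∪ C = {2, 4, 7, 8, 9, 10, 12}

{2, 4, 7, 8, 9, 10, 12}


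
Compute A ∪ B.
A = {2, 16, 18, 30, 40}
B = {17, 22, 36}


Set A = {2, 16, 18, 30, 40}
Set B = {17, 22, 36}
A ∪ B includes all elements in either set.
Elements from A: {2, 16, 18, 30, 40}
Elements from B not already included: {17, 22, 36}
A ∪ B = {2, 16, 17, 18, 22, 30, 36, 40}

{2, 16, 17, 18, 22, 30, 36, 40}


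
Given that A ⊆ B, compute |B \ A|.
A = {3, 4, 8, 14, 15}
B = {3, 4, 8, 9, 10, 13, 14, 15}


Set A = {3, 4, 8, 14, 15}, |A| = 5
Set B = {3, 4, 8, 9, 10, 13, 14, 15}, |B| = 8
Since A ⊆ B: B \ A = {9, 10, 13}
|B| - |A| = 8 - 5 = 3

3


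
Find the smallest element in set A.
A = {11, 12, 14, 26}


Set A = {11, 12, 14, 26}
Elements in ascending order: 11, 12, 14, 26
The smallest element is 11.

11


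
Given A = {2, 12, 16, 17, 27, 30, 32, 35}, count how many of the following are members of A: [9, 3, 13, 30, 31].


Set A = {2, 12, 16, 17, 27, 30, 32, 35}
Candidates: [9, 3, 13, 30, 31]
Check each candidate:
9 ∉ A, 3 ∉ A, 13 ∉ A, 30 ∈ A, 31 ∉ A
Count of candidates in A: 1

1


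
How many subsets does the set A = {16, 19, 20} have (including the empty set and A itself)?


Set A = {16, 19, 20}
|A| = 3
The power set P(A) contains all subsets of A.
|P(A)| = 2^|A| = 2^3 = 8

8


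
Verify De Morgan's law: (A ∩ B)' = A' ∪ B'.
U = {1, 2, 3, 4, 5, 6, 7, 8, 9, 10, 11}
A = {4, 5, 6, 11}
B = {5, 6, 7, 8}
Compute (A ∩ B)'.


U = {1, 2, 3, 4, 5, 6, 7, 8, 9, 10, 11}
A = {4, 5, 6, 11}, B = {5, 6, 7, 8}
A ∩ B = {5, 6}
(A ∩ B)' = U \ (A ∩ B) = {1, 2, 3, 4, 7, 8, 9, 10, 11}
Verification via A' ∪ B': A' = {1, 2, 3, 7, 8, 9, 10}, B' = {1, 2, 3, 4, 9, 10, 11}
A' ∪ B' = {1, 2, 3, 4, 7, 8, 9, 10, 11} ✓

{1, 2, 3, 4, 7, 8, 9, 10, 11}


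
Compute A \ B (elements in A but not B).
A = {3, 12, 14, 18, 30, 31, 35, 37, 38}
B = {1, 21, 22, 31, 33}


Set A = {3, 12, 14, 18, 30, 31, 35, 37, 38}
Set B = {1, 21, 22, 31, 33}
A \ B includes elements in A that are not in B.
Check each element of A:
3 (not in B, keep), 12 (not in B, keep), 14 (not in B, keep), 18 (not in B, keep), 30 (not in B, keep), 31 (in B, remove), 35 (not in B, keep), 37 (not in B, keep), 38 (not in B, keep)
A \ B = {3, 12, 14, 18, 30, 35, 37, 38}

{3, 12, 14, 18, 30, 35, 37, 38}


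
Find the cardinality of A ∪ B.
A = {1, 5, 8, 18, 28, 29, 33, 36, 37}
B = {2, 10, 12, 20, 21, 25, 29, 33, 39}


Set A = {1, 5, 8, 18, 28, 29, 33, 36, 37}, |A| = 9
Set B = {2, 10, 12, 20, 21, 25, 29, 33, 39}, |B| = 9
A ∩ B = {29, 33}, |A ∩ B| = 2
|A ∪ B| = |A| + |B| - |A ∩ B| = 9 + 9 - 2 = 16

16


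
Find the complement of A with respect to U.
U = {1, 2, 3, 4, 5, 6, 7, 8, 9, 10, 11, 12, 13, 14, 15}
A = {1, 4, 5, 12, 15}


Universal set U = {1, 2, 3, 4, 5, 6, 7, 8, 9, 10, 11, 12, 13, 14, 15}
Set A = {1, 4, 5, 12, 15}
A' = U \ A = elements in U but not in A
Checking each element of U:
1 (in A, exclude), 2 (not in A, include), 3 (not in A, include), 4 (in A, exclude), 5 (in A, exclude), 6 (not in A, include), 7 (not in A, include), 8 (not in A, include), 9 (not in A, include), 10 (not in A, include), 11 (not in A, include), 12 (in A, exclude), 13 (not in A, include), 14 (not in A, include), 15 (in A, exclude)
A' = {2, 3, 6, 7, 8, 9, 10, 11, 13, 14}

{2, 3, 6, 7, 8, 9, 10, 11, 13, 14}


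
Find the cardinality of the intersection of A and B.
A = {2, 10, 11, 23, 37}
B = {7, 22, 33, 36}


Set A = {2, 10, 11, 23, 37}
Set B = {7, 22, 33, 36}
A ∩ B = {}
|A ∩ B| = 0

0


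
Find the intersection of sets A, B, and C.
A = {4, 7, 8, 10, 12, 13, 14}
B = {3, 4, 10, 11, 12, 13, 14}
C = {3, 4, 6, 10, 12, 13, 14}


Set A = {4, 7, 8, 10, 12, 13, 14}
Set B = {3, 4, 10, 11, 12, 13, 14}
Set C = {3, 4, 6, 10, 12, 13, 14}
First, A ∩ B = {4, 10, 12, 13, 14}
Then, (A ∩ B) ∩ C = {4, 10, 12, 13, 14}

{4, 10, 12, 13, 14}


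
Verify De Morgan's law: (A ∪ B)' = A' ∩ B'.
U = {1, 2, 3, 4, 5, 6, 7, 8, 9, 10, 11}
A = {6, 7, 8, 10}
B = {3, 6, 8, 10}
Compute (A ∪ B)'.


U = {1, 2, 3, 4, 5, 6, 7, 8, 9, 10, 11}
A = {6, 7, 8, 10}, B = {3, 6, 8, 10}
A ∪ B = {3, 6, 7, 8, 10}
(A ∪ B)' = U \ (A ∪ B) = {1, 2, 4, 5, 9, 11}
Verification via A' ∩ B': A' = {1, 2, 3, 4, 5, 9, 11}, B' = {1, 2, 4, 5, 7, 9, 11}
A' ∩ B' = {1, 2, 4, 5, 9, 11} ✓

{1, 2, 4, 5, 9, 11}


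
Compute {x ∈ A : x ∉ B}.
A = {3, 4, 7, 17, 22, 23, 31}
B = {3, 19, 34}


Set A = {3, 4, 7, 17, 22, 23, 31}
Set B = {3, 19, 34}
Check each element of A against B:
3 ∈ B, 4 ∉ B (include), 7 ∉ B (include), 17 ∉ B (include), 22 ∉ B (include), 23 ∉ B (include), 31 ∉ B (include)
Elements of A not in B: {4, 7, 17, 22, 23, 31}

{4, 7, 17, 22, 23, 31}


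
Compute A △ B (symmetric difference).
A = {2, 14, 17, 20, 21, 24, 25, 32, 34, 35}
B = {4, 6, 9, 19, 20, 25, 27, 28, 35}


Set A = {2, 14, 17, 20, 21, 24, 25, 32, 34, 35}
Set B = {4, 6, 9, 19, 20, 25, 27, 28, 35}
A △ B = (A \ B) ∪ (B \ A)
Elements in A but not B: {2, 14, 17, 21, 24, 32, 34}
Elements in B but not A: {4, 6, 9, 19, 27, 28}
A △ B = {2, 4, 6, 9, 14, 17, 19, 21, 24, 27, 28, 32, 34}

{2, 4, 6, 9, 14, 17, 19, 21, 24, 27, 28, 32, 34}


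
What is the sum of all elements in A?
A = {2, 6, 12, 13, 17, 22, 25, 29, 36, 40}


Set A = {2, 6, 12, 13, 17, 22, 25, 29, 36, 40}
Sum = 2 + 6 + 12 + 13 + 17 + 22 + 25 + 29 + 36 + 40 = 202

202


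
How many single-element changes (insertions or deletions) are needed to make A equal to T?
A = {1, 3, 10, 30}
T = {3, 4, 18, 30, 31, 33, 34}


Set A = {1, 3, 10, 30}
Set T = {3, 4, 18, 30, 31, 33, 34}
Elements to remove from A (in A, not in T): {1, 10} → 2 removals
Elements to add to A (in T, not in A): {4, 18, 31, 33, 34} → 5 additions
Total edits = 2 + 5 = 7

7


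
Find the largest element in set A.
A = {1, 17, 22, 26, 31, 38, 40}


Set A = {1, 17, 22, 26, 31, 38, 40}
Elements in ascending order: 1, 17, 22, 26, 31, 38, 40
The largest element is 40.

40


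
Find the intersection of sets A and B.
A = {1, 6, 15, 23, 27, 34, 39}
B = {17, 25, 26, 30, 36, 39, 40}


Set A = {1, 6, 15, 23, 27, 34, 39}
Set B = {17, 25, 26, 30, 36, 39, 40}
A ∩ B includes only elements in both sets.
Check each element of A against B:
1 ✗, 6 ✗, 15 ✗, 23 ✗, 27 ✗, 34 ✗, 39 ✓
A ∩ B = {39}

{39}


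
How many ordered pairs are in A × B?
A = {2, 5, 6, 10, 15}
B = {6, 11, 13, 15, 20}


Set A = {2, 5, 6, 10, 15} has 5 elements.
Set B = {6, 11, 13, 15, 20} has 5 elements.
|A × B| = |A| × |B| = 5 × 5 = 25

25


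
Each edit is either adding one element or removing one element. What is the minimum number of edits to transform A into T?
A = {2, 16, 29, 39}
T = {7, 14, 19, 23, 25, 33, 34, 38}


Set A = {2, 16, 29, 39}
Set T = {7, 14, 19, 23, 25, 33, 34, 38}
Elements to remove from A (in A, not in T): {2, 16, 29, 39} → 4 removals
Elements to add to A (in T, not in A): {7, 14, 19, 23, 25, 33, 34, 38} → 8 additions
Total edits = 4 + 8 = 12

12
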